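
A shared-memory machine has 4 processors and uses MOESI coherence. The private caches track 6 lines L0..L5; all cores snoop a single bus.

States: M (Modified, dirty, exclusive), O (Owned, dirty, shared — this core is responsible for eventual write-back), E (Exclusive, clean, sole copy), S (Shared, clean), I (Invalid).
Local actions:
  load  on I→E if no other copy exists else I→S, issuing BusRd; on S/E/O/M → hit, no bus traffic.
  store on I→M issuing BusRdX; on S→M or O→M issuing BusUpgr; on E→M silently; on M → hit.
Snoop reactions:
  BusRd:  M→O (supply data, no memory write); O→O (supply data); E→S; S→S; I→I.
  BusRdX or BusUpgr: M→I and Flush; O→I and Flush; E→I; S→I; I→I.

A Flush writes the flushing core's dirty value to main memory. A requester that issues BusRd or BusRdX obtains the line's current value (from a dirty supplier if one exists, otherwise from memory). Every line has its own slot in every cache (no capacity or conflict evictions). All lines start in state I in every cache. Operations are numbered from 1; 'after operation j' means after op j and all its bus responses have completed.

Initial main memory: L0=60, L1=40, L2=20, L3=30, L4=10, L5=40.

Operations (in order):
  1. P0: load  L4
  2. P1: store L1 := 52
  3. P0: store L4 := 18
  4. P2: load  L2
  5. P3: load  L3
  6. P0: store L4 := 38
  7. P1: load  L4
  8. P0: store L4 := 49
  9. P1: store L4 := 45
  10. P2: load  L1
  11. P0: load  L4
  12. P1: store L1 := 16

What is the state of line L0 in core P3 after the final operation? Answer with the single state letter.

state = I

[1] P0: load  L4 | P0:E(10), P1:I, P2:I, P3:I | bus: BusRd
[2] P1: store L1 := 52 | P0:I, P1:M(52), P2:I, P3:I | bus: BusRdX
[3] P0: store L4 := 18 | P0:M(18), P1:I, P2:I, P3:I | bus: none
[4] P2: load  L2 | P0:I, P1:I, P2:E(20), P3:I | bus: BusRd
[5] P3: load  L3 | P0:I, P1:I, P2:I, P3:E(30) | bus: BusRd
[6] P0: store L4 := 38 | P0:M(38), P1:I, P2:I, P3:I | bus: none
[7] P1: load  L4 | P0:O(38), P1:S(38), P2:I, P3:I | bus: BusRd
[8] P0: store L4 := 49 | P0:M(49), P1:I, P2:I, P3:I | bus: BusUpgr
[9] P1: store L4 := 45 | P0:I, P1:M(45), P2:I, P3:I | bus: BusRdX,Flush
[10] P2: load  L1 | P0:I, P1:O(52), P2:S(52), P3:I | bus: BusRd
[11] P0: load  L4 | P0:S(45), P1:O(45), P2:I, P3:I | bus: BusRd
[12] P1: store L1 := 16 | P0:I, P1:M(16), P2:I, P3:I | bus: BusUpgr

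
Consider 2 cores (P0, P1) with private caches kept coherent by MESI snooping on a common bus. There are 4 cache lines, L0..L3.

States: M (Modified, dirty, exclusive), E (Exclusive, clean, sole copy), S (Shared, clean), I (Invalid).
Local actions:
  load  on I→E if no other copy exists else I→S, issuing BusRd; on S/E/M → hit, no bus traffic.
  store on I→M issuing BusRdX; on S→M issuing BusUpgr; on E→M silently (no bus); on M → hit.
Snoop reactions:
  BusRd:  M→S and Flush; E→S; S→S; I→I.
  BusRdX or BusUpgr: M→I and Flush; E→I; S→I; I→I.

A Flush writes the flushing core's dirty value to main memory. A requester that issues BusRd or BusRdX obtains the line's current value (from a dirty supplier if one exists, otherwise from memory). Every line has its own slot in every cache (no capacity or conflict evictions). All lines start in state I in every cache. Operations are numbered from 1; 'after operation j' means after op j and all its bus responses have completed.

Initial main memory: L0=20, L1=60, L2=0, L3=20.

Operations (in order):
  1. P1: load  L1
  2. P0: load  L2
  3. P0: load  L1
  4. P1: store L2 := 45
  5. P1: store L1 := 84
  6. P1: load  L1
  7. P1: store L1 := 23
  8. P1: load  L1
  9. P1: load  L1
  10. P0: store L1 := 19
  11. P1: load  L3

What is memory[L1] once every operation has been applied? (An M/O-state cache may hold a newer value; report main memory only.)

  op1 P1: load  L1 → I/E on L1; bus BusRd; mem=60
  op2 P0: load  L2 → E/I on L2; bus BusRd; mem=0
  op3 P0: load  L1 → S/S on L1; bus BusRd; mem=60
  op4 P1: store L2 := 45 → I/M on L2; bus BusRdX; mem=0
  op5 P1: store L1 := 84 → I/M on L1; bus BusUpgr; mem=60
  op6 P1: load  L1 → I/M on L1; bus (none); mem=60
  op7 P1: store L1 := 23 → I/M on L1; bus (none); mem=60
  op8 P1: load  L1 → I/M on L1; bus (none); mem=60
  op9 P1: load  L1 → I/M on L1; bus (none); mem=60
  op10 P0: store L1 := 19 → M/I on L1; bus BusRdX Flush; mem=23
  op11 P1: load  L3 → I/E on L3; bus BusRd; mem=20

memory[L1] = 23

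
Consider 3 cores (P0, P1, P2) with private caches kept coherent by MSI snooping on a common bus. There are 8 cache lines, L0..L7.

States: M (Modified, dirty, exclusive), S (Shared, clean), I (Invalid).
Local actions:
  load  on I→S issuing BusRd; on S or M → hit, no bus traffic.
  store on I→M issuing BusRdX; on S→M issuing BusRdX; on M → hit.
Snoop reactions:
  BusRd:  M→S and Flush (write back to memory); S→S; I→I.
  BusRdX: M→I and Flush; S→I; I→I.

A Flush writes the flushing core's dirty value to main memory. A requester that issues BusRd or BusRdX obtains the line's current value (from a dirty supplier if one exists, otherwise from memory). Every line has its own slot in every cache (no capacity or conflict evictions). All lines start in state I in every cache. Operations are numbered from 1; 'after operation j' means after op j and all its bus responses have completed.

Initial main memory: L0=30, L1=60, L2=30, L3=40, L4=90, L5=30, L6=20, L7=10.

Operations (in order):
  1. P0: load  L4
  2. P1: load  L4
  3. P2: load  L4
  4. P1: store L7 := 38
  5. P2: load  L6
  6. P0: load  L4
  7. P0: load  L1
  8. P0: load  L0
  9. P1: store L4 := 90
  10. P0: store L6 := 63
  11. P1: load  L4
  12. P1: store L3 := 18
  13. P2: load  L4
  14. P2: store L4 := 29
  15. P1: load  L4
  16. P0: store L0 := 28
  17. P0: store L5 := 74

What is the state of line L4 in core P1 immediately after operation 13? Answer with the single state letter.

state = S

step 1: P0: load  L4  ⟶  SII  (L4)  txn=BusRd  M[L4]=90
step 2: P1: load  L4  ⟶  SSI  (L4)  txn=BusRd  M[L4]=90
step 3: P2: load  L4  ⟶  SSS  (L4)  txn=BusRd  M[L4]=90
step 4: P1: store L7 := 38  ⟶  IMI  (L7)  txn=BusRdX  M[L7]=10
step 5: P2: load  L6  ⟶  IIS  (L6)  txn=BusRd  M[L6]=20
step 6: P0: load  L4  ⟶  SSS  (L4)  txn=∅  M[L4]=90
step 7: P0: load  L1  ⟶  SII  (L1)  txn=BusRd  M[L1]=60
step 8: P0: load  L0  ⟶  SII  (L0)  txn=BusRd  M[L0]=30
step 9: P1: store L4 := 90  ⟶  IMI  (L4)  txn=BusRdX  M[L4]=90
step 10: P0: store L6 := 63  ⟶  MII  (L6)  txn=BusRdX  M[L6]=20
step 11: P1: load  L4  ⟶  IMI  (L4)  txn=∅  M[L4]=90
step 12: P1: store L3 := 18  ⟶  IMI  (L3)  txn=BusRdX  M[L3]=40
step 13: P2: load  L4  ⟶  ISS  (L4)  txn=BusRd+Flush  M[L4]=90
step 14: P2: store L4 := 29  ⟶  IIM  (L4)  txn=BusRdX  M[L4]=90
step 15: P1: load  L4  ⟶  ISS  (L4)  txn=BusRd+Flush  M[L4]=29
step 16: P0: store L0 := 28  ⟶  MII  (L0)  txn=BusRdX  M[L0]=30
step 17: P0: store L5 := 74  ⟶  MII  (L5)  txn=BusRdX  M[L5]=30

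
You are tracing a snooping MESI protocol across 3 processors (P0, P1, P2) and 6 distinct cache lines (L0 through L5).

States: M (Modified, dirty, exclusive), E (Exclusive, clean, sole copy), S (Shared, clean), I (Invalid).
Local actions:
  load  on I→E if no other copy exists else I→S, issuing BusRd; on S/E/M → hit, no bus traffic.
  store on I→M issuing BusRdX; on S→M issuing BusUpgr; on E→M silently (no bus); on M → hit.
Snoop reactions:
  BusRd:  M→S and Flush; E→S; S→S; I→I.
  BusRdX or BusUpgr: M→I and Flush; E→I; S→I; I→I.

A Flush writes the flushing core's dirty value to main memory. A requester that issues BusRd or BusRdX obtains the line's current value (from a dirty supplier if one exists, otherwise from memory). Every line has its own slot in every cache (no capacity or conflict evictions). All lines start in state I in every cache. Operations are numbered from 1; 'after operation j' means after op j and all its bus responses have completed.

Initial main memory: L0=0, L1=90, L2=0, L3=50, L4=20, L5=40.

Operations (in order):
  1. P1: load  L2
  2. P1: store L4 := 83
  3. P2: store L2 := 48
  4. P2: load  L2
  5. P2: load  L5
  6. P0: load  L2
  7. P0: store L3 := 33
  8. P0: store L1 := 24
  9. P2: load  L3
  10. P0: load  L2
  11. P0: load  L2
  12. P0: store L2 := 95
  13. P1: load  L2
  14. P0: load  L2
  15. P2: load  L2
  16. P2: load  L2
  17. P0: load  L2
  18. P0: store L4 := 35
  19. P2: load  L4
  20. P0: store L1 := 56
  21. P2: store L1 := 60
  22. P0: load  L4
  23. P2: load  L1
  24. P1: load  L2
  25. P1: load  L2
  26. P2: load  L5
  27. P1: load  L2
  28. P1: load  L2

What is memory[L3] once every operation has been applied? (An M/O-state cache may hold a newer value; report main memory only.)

memory[L3] = 33

step 1: P1: load  L2  ⟶  IEI  (L2)  txn=BusRd  M[L2]=0
step 2: P1: store L4 := 83  ⟶  IMI  (L4)  txn=BusRdX  M[L4]=20
step 3: P2: store L2 := 48  ⟶  IIM  (L2)  txn=BusRdX  M[L2]=0
step 4: P2: load  L2  ⟶  IIM  (L2)  txn=∅  M[L2]=0
step 5: P2: load  L5  ⟶  IIE  (L5)  txn=BusRd  M[L5]=40
step 6: P0: load  L2  ⟶  SIS  (L2)  txn=BusRd+Flush  M[L2]=48
step 7: P0: store L3 := 33  ⟶  MII  (L3)  txn=BusRdX  M[L3]=50
step 8: P0: store L1 := 24  ⟶  MII  (L1)  txn=BusRdX  M[L1]=90
step 9: P2: load  L3  ⟶  SIS  (L3)  txn=BusRd+Flush  M[L3]=33
step 10: P0: load  L2  ⟶  SIS  (L2)  txn=∅  M[L2]=48
step 11: P0: load  L2  ⟶  SIS  (L2)  txn=∅  M[L2]=48
step 12: P0: store L2 := 95  ⟶  MII  (L2)  txn=BusUpgr  M[L2]=48
step 13: P1: load  L2  ⟶  SSI  (L2)  txn=BusRd+Flush  M[L2]=95
step 14: P0: load  L2  ⟶  SSI  (L2)  txn=∅  M[L2]=95
step 15: P2: load  L2  ⟶  SSS  (L2)  txn=BusRd  M[L2]=95
step 16: P2: load  L2  ⟶  SSS  (L2)  txn=∅  M[L2]=95
step 17: P0: load  L2  ⟶  SSS  (L2)  txn=∅  M[L2]=95
step 18: P0: store L4 := 35  ⟶  MII  (L4)  txn=BusRdX+Flush  M[L4]=83
step 19: P2: load  L4  ⟶  SIS  (L4)  txn=BusRd+Flush  M[L4]=35
step 20: P0: store L1 := 56  ⟶  MII  (L1)  txn=∅  M[L1]=90
step 21: P2: store L1 := 60  ⟶  IIM  (L1)  txn=BusRdX+Flush  M[L1]=56
step 22: P0: load  L4  ⟶  SIS  (L4)  txn=∅  M[L4]=35
step 23: P2: load  L1  ⟶  IIM  (L1)  txn=∅  M[L1]=56
step 24: P1: load  L2  ⟶  SSS  (L2)  txn=∅  M[L2]=95
step 25: P1: load  L2  ⟶  SSS  (L2)  txn=∅  M[L2]=95
step 26: P2: load  L5  ⟶  IIE  (L5)  txn=∅  M[L5]=40
step 27: P1: load  L2  ⟶  SSS  (L2)  txn=∅  M[L2]=95
step 28: P1: load  L2  ⟶  SSS  (L2)  txn=∅  M[L2]=95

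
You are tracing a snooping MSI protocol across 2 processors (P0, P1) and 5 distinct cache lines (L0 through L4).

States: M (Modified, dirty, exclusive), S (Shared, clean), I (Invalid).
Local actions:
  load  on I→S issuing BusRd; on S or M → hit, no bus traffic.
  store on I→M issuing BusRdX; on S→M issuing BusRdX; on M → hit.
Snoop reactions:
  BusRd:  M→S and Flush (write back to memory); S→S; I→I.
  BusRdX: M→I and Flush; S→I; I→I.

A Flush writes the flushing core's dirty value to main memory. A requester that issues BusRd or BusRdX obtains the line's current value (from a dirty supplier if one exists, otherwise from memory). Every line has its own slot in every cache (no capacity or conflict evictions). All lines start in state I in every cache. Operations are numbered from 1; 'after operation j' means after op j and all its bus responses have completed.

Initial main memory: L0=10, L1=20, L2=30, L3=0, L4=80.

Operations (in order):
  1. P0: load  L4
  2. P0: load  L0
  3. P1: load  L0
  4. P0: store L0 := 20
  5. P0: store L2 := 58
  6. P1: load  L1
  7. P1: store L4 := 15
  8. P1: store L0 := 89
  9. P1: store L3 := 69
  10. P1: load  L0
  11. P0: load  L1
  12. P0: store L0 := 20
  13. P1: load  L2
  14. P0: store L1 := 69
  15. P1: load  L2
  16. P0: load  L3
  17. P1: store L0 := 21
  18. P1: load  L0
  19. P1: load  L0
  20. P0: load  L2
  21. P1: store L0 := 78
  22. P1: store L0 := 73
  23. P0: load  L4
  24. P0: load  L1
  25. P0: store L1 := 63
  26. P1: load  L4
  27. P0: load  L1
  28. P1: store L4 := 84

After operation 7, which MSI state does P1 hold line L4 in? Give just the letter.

step 1: P0: load  L4  ⟶  SI  (L4)  txn=BusRd  M[L4]=80
step 2: P0: load  L0  ⟶  SI  (L0)  txn=BusRd  M[L0]=10
step 3: P1: load  L0  ⟶  SS  (L0)  txn=BusRd  M[L0]=10
step 4: P0: store L0 := 20  ⟶  MI  (L0)  txn=BusRdX  M[L0]=10
step 5: P0: store L2 := 58  ⟶  MI  (L2)  txn=BusRdX  M[L2]=30
step 6: P1: load  L1  ⟶  IS  (L1)  txn=BusRd  M[L1]=20
step 7: P1: store L4 := 15  ⟶  IM  (L4)  txn=BusRdX  M[L4]=80
step 8: P1: store L0 := 89  ⟶  IM  (L0)  txn=BusRdX+Flush  M[L0]=20
step 9: P1: store L3 := 69  ⟶  IM  (L3)  txn=BusRdX  M[L3]=0
step 10: P1: load  L0  ⟶  IM  (L0)  txn=∅  M[L0]=20
step 11: P0: load  L1  ⟶  SS  (L1)  txn=BusRd  M[L1]=20
step 12: P0: store L0 := 20  ⟶  MI  (L0)  txn=BusRdX+Flush  M[L0]=89
step 13: P1: load  L2  ⟶  SS  (L2)  txn=BusRd+Flush  M[L2]=58
step 14: P0: store L1 := 69  ⟶  MI  (L1)  txn=BusRdX  M[L1]=20
step 15: P1: load  L2  ⟶  SS  (L2)  txn=∅  M[L2]=58
step 16: P0: load  L3  ⟶  SS  (L3)  txn=BusRd+Flush  M[L3]=69
step 17: P1: store L0 := 21  ⟶  IM  (L0)  txn=BusRdX+Flush  M[L0]=20
step 18: P1: load  L0  ⟶  IM  (L0)  txn=∅  M[L0]=20
step 19: P1: load  L0  ⟶  IM  (L0)  txn=∅  M[L0]=20
step 20: P0: load  L2  ⟶  SS  (L2)  txn=∅  M[L2]=58
step 21: P1: store L0 := 78  ⟶  IM  (L0)  txn=∅  M[L0]=20
step 22: P1: store L0 := 73  ⟶  IM  (L0)  txn=∅  M[L0]=20
step 23: P0: load  L4  ⟶  SS  (L4)  txn=BusRd+Flush  M[L4]=15
step 24: P0: load  L1  ⟶  MI  (L1)  txn=∅  M[L1]=20
step 25: P0: store L1 := 63  ⟶  MI  (L1)  txn=∅  M[L1]=20
step 26: P1: load  L4  ⟶  SS  (L4)  txn=∅  M[L4]=15
step 27: P0: load  L1  ⟶  MI  (L1)  txn=∅  M[L1]=20
step 28: P1: store L4 := 84  ⟶  IM  (L4)  txn=BusRdX  M[L4]=15

state = M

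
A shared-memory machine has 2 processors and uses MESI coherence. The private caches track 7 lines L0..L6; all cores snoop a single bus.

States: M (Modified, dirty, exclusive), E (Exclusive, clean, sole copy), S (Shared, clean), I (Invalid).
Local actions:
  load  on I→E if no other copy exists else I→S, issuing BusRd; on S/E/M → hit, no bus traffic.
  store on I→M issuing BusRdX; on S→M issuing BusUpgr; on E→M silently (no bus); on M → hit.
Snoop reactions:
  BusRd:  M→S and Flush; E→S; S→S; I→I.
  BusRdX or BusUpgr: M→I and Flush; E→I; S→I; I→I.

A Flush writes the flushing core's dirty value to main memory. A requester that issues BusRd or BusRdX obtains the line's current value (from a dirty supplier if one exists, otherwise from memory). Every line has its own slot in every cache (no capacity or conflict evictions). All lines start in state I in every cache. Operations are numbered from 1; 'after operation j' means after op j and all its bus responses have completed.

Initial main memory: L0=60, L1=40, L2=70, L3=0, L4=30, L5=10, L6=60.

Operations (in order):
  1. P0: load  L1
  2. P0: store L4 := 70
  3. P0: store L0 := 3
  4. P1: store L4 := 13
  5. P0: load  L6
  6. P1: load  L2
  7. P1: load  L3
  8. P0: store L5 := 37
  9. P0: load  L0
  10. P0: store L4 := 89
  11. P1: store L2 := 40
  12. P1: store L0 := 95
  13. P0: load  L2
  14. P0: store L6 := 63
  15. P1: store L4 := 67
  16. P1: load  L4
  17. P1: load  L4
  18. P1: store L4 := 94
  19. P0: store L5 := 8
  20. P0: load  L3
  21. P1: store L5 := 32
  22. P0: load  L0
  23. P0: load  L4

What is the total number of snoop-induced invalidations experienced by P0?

step 1: P0: load  L1  ⟶  EI  (L1)  txn=BusRd  M[L1]=40
step 2: P0: store L4 := 70  ⟶  MI  (L4)  txn=BusRdX  M[L4]=30
step 3: P0: store L0 := 3  ⟶  MI  (L0)  txn=BusRdX  M[L0]=60
step 4: P1: store L4 := 13  ⟶  IM  (L4)  txn=BusRdX+Flush  M[L4]=70
step 5: P0: load  L6  ⟶  EI  (L6)  txn=BusRd  M[L6]=60
step 6: P1: load  L2  ⟶  IE  (L2)  txn=BusRd  M[L2]=70
step 7: P1: load  L3  ⟶  IE  (L3)  txn=BusRd  M[L3]=0
step 8: P0: store L5 := 37  ⟶  MI  (L5)  txn=BusRdX  M[L5]=10
step 9: P0: load  L0  ⟶  MI  (L0)  txn=∅  M[L0]=60
step 10: P0: store L4 := 89  ⟶  MI  (L4)  txn=BusRdX+Flush  M[L4]=13
step 11: P1: store L2 := 40  ⟶  IM  (L2)  txn=∅  M[L2]=70
step 12: P1: store L0 := 95  ⟶  IM  (L0)  txn=BusRdX+Flush  M[L0]=3
step 13: P0: load  L2  ⟶  SS  (L2)  txn=BusRd+Flush  M[L2]=40
step 14: P0: store L6 := 63  ⟶  MI  (L6)  txn=∅  M[L6]=60
step 15: P1: store L4 := 67  ⟶  IM  (L4)  txn=BusRdX+Flush  M[L4]=89
step 16: P1: load  L4  ⟶  IM  (L4)  txn=∅  M[L4]=89
step 17: P1: load  L4  ⟶  IM  (L4)  txn=∅  M[L4]=89
step 18: P1: store L4 := 94  ⟶  IM  (L4)  txn=∅  M[L4]=89
step 19: P0: store L5 := 8  ⟶  MI  (L5)  txn=∅  M[L5]=10
step 20: P0: load  L3  ⟶  SS  (L3)  txn=BusRd  M[L3]=0
step 21: P1: store L5 := 32  ⟶  IM  (L5)  txn=BusRdX+Flush  M[L5]=8
step 22: P0: load  L0  ⟶  SS  (L0)  txn=BusRd+Flush  M[L0]=95
step 23: P0: load  L4  ⟶  SS  (L4)  txn=BusRd+Flush  M[L4]=94

invalidations = 4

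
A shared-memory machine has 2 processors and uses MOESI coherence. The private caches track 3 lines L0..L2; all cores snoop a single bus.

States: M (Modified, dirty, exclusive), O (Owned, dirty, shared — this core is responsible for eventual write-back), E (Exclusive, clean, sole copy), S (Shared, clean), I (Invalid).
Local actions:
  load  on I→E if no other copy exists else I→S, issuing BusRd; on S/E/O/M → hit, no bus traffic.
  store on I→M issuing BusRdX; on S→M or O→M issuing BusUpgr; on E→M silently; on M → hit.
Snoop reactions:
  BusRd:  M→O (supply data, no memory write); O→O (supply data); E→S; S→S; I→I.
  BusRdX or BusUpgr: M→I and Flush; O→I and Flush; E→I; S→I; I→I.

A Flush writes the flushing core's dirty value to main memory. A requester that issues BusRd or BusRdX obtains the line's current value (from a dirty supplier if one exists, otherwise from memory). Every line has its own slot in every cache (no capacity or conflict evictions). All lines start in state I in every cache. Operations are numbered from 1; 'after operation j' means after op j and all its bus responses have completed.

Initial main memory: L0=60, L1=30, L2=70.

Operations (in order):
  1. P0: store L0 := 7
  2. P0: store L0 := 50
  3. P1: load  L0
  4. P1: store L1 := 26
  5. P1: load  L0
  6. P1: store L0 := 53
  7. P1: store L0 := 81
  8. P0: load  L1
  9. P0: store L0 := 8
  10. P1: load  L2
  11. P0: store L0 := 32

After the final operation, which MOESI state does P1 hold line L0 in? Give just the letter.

[1] P0: store L0 := 7 | P0:M(7), P1:I | bus: BusRdX
[2] P0: store L0 := 50 | P0:M(50), P1:I | bus: none
[3] P1: load  L0 | P0:O(50), P1:S(50) | bus: BusRd
[4] P1: store L1 := 26 | P0:I, P1:M(26) | bus: BusRdX
[5] P1: load  L0 | P0:O(50), P1:S(50) | bus: none
[6] P1: store L0 := 53 | P0:I, P1:M(53) | bus: BusUpgr,Flush
[7] P1: store L0 := 81 | P0:I, P1:M(81) | bus: none
[8] P0: load  L1 | P0:S(26), P1:O(26) | bus: BusRd
[9] P0: store L0 := 8 | P0:M(8), P1:I | bus: BusRdX,Flush
[10] P1: load  L2 | P0:I, P1:E(70) | bus: BusRd
[11] P0: store L0 := 32 | P0:M(32), P1:I | bus: none

state = I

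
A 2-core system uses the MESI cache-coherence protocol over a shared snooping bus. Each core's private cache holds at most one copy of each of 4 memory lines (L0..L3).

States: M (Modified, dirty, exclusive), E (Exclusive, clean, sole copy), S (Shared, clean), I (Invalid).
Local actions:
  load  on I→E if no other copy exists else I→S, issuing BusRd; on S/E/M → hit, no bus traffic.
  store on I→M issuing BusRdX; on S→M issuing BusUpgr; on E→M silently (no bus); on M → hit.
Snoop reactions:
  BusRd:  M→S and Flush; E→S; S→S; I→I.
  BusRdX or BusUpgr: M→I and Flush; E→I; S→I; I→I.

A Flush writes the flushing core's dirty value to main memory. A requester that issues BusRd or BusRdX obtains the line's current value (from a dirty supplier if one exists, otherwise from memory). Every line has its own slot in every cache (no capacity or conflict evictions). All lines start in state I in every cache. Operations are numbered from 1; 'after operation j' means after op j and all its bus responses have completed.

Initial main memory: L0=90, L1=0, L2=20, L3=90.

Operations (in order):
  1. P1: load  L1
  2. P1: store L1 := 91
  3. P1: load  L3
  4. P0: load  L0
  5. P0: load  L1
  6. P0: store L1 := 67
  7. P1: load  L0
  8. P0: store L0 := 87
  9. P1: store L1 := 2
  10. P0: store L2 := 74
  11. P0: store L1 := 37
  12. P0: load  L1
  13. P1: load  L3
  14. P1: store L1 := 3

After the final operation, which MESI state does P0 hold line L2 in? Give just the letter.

state = M

  op1 P1: load  L1 → I/E on L1; bus BusRd; mem=0
  op2 P1: store L1 := 91 → I/M on L1; bus (none); mem=0
  op3 P1: load  L3 → I/E on L3; bus BusRd; mem=90
  op4 P0: load  L0 → E/I on L0; bus BusRd; mem=90
  op5 P0: load  L1 → S/S on L1; bus BusRd Flush; mem=91
  op6 P0: store L1 := 67 → M/I on L1; bus BusUpgr; mem=91
  op7 P1: load  L0 → S/S on L0; bus BusRd; mem=90
  op8 P0: store L0 := 87 → M/I on L0; bus BusUpgr; mem=90
  op9 P1: store L1 := 2 → I/M on L1; bus BusRdX Flush; mem=67
  op10 P0: store L2 := 74 → M/I on L2; bus BusRdX; mem=20
  op11 P0: store L1 := 37 → M/I on L1; bus BusRdX Flush; mem=2
  op12 P0: load  L1 → M/I on L1; bus (none); mem=2
  op13 P1: load  L3 → I/E on L3; bus (none); mem=90
  op14 P1: store L1 := 3 → I/M on L1; bus BusRdX Flush; mem=37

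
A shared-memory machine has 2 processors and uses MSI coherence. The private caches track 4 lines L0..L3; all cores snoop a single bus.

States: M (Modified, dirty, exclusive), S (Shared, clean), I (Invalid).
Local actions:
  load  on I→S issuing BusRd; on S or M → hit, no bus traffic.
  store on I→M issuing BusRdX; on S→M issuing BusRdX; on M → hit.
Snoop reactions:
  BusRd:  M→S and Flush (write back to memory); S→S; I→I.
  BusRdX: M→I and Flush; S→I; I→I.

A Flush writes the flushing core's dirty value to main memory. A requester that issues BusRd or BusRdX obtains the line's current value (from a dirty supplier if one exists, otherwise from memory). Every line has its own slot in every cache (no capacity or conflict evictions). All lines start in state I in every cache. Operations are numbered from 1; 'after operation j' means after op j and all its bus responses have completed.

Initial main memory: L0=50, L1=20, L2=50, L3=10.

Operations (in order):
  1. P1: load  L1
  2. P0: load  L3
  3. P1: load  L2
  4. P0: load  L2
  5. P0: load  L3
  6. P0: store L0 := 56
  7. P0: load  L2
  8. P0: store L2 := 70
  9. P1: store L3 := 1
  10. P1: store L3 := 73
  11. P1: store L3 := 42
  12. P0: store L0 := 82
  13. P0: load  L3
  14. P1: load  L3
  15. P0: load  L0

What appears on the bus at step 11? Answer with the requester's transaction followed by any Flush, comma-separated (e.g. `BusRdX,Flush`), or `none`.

bus = none

1. P1: load  L1  bus=[BusRd]  L1: P0=I P1=S  mem[L1]=20
2. P0: load  L3  bus=[BusRd]  L3: P0=S P1=I  mem[L3]=10
3. P1: load  L2  bus=[BusRd]  L2: P0=I P1=S  mem[L2]=50
4. P0: load  L2  bus=[BusRd]  L2: P0=S P1=S  mem[L2]=50
5. P0: load  L3  bus=[-]  L3: P0=S P1=I  mem[L3]=10
6. P0: store L0 := 56  bus=[BusRdX]  L0: P0=M P1=I  mem[L0]=50
7. P0: load  L2  bus=[-]  L2: P0=S P1=S  mem[L2]=50
8. P0: store L2 := 70  bus=[BusRdX]  L2: P0=M P1=I  mem[L2]=50
9. P1: store L3 := 1  bus=[BusRdX]  L3: P0=I P1=M  mem[L3]=10
10. P1: store L3 := 73  bus=[-]  L3: P0=I P1=M  mem[L3]=10
11. P1: store L3 := 42  bus=[-]  L3: P0=I P1=M  mem[L3]=10
12. P0: store L0 := 82  bus=[-]  L0: P0=M P1=I  mem[L0]=50
13. P0: load  L3  bus=[BusRd,Flush]  L3: P0=S P1=S  mem[L3]=42
14. P1: load  L3  bus=[-]  L3: P0=S P1=S  mem[L3]=42
15. P0: load  L0  bus=[-]  L0: P0=M P1=I  mem[L0]=50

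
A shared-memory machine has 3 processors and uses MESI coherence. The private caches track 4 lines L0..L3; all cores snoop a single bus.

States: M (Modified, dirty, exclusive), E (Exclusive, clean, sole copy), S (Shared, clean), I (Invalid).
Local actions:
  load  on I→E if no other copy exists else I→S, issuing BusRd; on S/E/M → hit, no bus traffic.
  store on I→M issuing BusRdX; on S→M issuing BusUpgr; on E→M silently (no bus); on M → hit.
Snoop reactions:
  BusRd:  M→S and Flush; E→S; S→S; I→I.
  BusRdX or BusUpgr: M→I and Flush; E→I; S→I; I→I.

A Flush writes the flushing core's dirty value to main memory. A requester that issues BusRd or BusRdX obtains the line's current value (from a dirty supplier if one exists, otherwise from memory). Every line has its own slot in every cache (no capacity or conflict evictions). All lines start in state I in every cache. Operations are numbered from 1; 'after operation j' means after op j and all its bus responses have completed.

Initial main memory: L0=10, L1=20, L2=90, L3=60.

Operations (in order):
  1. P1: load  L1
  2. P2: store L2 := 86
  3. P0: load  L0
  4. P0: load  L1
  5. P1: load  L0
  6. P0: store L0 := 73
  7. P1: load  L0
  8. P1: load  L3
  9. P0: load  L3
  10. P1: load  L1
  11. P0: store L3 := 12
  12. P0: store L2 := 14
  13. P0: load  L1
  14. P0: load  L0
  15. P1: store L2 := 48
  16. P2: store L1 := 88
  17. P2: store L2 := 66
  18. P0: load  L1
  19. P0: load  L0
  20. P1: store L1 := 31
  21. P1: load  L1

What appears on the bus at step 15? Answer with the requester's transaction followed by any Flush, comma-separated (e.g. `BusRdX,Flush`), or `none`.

1. P1: load  L1  bus=[BusRd]  L1: P0=I P1=E P2=I  mem[L1]=20
2. P2: store L2 := 86  bus=[BusRdX]  L2: P0=I P1=I P2=M  mem[L2]=90
3. P0: load  L0  bus=[BusRd]  L0: P0=E P1=I P2=I  mem[L0]=10
4. P0: load  L1  bus=[BusRd]  L1: P0=S P1=S P2=I  mem[L1]=20
5. P1: load  L0  bus=[BusRd]  L0: P0=S P1=S P2=I  mem[L0]=10
6. P0: store L0 := 73  bus=[BusUpgr]  L0: P0=M P1=I P2=I  mem[L0]=10
7. P1: load  L0  bus=[BusRd,Flush]  L0: P0=S P1=S P2=I  mem[L0]=73
8. P1: load  L3  bus=[BusRd]  L3: P0=I P1=E P2=I  mem[L3]=60
9. P0: load  L3  bus=[BusRd]  L3: P0=S P1=S P2=I  mem[L3]=60
10. P1: load  L1  bus=[-]  L1: P0=S P1=S P2=I  mem[L1]=20
11. P0: store L3 := 12  bus=[BusUpgr]  L3: P0=M P1=I P2=I  mem[L3]=60
12. P0: store L2 := 14  bus=[BusRdX,Flush]  L2: P0=M P1=I P2=I  mem[L2]=86
13. P0: load  L1  bus=[-]  L1: P0=S P1=S P2=I  mem[L1]=20
14. P0: load  L0  bus=[-]  L0: P0=S P1=S P2=I  mem[L0]=73
15. P1: store L2 := 48  bus=[BusRdX,Flush]  L2: P0=I P1=M P2=I  mem[L2]=14
16. P2: store L1 := 88  bus=[BusRdX]  L1: P0=I P1=I P2=M  mem[L1]=20
17. P2: store L2 := 66  bus=[BusRdX,Flush]  L2: P0=I P1=I P2=M  mem[L2]=48
18. P0: load  L1  bus=[BusRd,Flush]  L1: P0=S P1=I P2=S  mem[L1]=88
19. P0: load  L0  bus=[-]  L0: P0=S P1=S P2=I  mem[L0]=73
20. P1: store L1 := 31  bus=[BusRdX]  L1: P0=I P1=M P2=I  mem[L1]=88
21. P1: load  L1  bus=[-]  L1: P0=I P1=M P2=I  mem[L1]=88

bus = BusRdX,Flush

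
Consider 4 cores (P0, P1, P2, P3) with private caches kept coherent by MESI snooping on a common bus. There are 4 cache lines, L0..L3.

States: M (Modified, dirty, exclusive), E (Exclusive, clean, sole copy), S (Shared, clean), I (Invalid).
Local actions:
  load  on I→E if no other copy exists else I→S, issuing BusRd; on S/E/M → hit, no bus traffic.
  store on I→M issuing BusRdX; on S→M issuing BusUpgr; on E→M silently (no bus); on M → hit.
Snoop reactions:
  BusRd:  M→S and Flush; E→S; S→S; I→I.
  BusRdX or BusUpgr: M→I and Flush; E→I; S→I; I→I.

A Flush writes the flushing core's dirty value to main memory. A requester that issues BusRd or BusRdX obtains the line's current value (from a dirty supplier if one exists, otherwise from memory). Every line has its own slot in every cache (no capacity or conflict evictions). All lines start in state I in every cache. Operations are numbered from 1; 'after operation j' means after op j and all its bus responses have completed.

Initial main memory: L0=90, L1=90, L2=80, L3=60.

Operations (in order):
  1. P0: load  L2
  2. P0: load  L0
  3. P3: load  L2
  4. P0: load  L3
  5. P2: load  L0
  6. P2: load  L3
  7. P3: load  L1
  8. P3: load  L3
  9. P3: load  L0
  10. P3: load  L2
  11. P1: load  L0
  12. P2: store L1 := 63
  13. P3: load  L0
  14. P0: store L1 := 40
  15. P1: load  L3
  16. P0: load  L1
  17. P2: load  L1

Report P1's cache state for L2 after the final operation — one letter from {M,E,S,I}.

[1] P0: load  L2 | P0:E(80), P1:I, P2:I, P3:I | bus: BusRd
[2] P0: load  L0 | P0:E(90), P1:I, P2:I, P3:I | bus: BusRd
[3] P3: load  L2 | P0:S(80), P1:I, P2:I, P3:S(80) | bus: BusRd
[4] P0: load  L3 | P0:E(60), P1:I, P2:I, P3:I | bus: BusRd
[5] P2: load  L0 | P0:S(90), P1:I, P2:S(90), P3:I | bus: BusRd
[6] P2: load  L3 | P0:S(60), P1:I, P2:S(60), P3:I | bus: BusRd
[7] P3: load  L1 | P0:I, P1:I, P2:I, P3:E(90) | bus: BusRd
[8] P3: load  L3 | P0:S(60), P1:I, P2:S(60), P3:S(60) | bus: BusRd
[9] P3: load  L0 | P0:S(90), P1:I, P2:S(90), P3:S(90) | bus: BusRd
[10] P3: load  L2 | P0:S(80), P1:I, P2:I, P3:S(80) | bus: none
[11] P1: load  L0 | P0:S(90), P1:S(90), P2:S(90), P3:S(90) | bus: BusRd
[12] P2: store L1 := 63 | P0:I, P1:I, P2:M(63), P3:I | bus: BusRdX
[13] P3: load  L0 | P0:S(90), P1:S(90), P2:S(90), P3:S(90) | bus: none
[14] P0: store L1 := 40 | P0:M(40), P1:I, P2:I, P3:I | bus: BusRdX,Flush
[15] P1: load  L3 | P0:S(60), P1:S(60), P2:S(60), P3:S(60) | bus: BusRd
[16] P0: load  L1 | P0:M(40), P1:I, P2:I, P3:I | bus: none
[17] P2: load  L1 | P0:S(40), P1:I, P2:S(40), P3:I | bus: BusRd,Flush

state = I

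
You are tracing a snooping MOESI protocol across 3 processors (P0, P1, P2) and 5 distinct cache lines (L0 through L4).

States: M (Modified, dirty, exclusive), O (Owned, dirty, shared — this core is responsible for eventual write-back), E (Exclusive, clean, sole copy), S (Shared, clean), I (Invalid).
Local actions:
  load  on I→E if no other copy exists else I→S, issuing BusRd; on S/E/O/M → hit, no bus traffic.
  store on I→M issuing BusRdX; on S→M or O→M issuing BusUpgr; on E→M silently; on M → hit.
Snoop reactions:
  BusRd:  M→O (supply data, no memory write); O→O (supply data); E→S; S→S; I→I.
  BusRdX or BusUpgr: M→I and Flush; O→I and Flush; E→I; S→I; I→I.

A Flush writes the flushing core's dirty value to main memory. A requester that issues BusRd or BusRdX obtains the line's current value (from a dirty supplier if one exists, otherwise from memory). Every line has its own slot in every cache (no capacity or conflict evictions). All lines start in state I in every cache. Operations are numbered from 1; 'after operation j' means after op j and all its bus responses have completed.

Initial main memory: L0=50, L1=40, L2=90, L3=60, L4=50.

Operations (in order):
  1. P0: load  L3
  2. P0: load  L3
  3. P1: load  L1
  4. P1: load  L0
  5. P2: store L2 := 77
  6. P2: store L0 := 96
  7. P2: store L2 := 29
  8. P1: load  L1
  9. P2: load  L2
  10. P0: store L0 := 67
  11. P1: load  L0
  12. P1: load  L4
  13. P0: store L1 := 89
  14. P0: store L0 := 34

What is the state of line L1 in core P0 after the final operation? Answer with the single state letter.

  op1 P0: load  L3 → E/I/I on L3; bus BusRd; mem=60
  op2 P0: load  L3 → E/I/I on L3; bus (none); mem=60
  op3 P1: load  L1 → I/E/I on L1; bus BusRd; mem=40
  op4 P1: load  L0 → I/E/I on L0; bus BusRd; mem=50
  op5 P2: store L2 := 77 → I/I/M on L2; bus BusRdX; mem=90
  op6 P2: store L0 := 96 → I/I/M on L0; bus BusRdX; mem=50
  op7 P2: store L2 := 29 → I/I/M on L2; bus (none); mem=90
  op8 P1: load  L1 → I/E/I on L1; bus (none); mem=40
  op9 P2: load  L2 → I/I/M on L2; bus (none); mem=90
  op10 P0: store L0 := 67 → M/I/I on L0; bus BusRdX Flush; mem=96
  op11 P1: load  L0 → O/S/I on L0; bus BusRd; mem=96
  op12 P1: load  L4 → I/E/I on L4; bus BusRd; mem=50
  op13 P0: store L1 := 89 → M/I/I on L1; bus BusRdX; mem=40
  op14 P0: store L0 := 34 → M/I/I on L0; bus BusUpgr; mem=96

state = M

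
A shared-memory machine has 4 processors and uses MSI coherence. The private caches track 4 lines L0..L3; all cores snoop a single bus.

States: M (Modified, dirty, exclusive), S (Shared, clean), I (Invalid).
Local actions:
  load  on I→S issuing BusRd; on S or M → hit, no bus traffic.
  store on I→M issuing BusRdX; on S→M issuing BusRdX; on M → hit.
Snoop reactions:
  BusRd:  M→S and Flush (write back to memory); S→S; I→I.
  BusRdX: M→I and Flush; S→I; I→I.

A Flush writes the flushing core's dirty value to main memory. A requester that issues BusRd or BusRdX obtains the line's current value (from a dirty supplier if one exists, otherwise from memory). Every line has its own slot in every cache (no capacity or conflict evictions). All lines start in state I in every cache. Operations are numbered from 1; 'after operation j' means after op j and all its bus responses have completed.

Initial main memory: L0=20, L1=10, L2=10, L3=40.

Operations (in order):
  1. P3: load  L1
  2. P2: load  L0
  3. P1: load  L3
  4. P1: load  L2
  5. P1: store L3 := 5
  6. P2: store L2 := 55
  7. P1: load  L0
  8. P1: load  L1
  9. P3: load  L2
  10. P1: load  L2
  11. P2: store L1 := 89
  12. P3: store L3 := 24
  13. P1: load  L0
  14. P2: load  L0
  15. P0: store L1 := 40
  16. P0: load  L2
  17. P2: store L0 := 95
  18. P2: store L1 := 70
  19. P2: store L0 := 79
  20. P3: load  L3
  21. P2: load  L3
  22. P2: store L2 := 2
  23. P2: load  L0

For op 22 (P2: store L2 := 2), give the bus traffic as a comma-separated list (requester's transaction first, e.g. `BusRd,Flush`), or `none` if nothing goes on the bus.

  op1 P3: load  L1 → I/I/I/S on L1; bus BusRd; mem=10
  op2 P2: load  L0 → I/I/S/I on L0; bus BusRd; mem=20
  op3 P1: load  L3 → I/S/I/I on L3; bus BusRd; mem=40
  op4 P1: load  L2 → I/S/I/I on L2; bus BusRd; mem=10
  op5 P1: store L3 := 5 → I/M/I/I on L3; bus BusRdX; mem=40
  op6 P2: store L2 := 55 → I/I/M/I on L2; bus BusRdX; mem=10
  op7 P1: load  L0 → I/S/S/I on L0; bus BusRd; mem=20
  op8 P1: load  L1 → I/S/I/S on L1; bus BusRd; mem=10
  op9 P3: load  L2 → I/I/S/S on L2; bus BusRd Flush; mem=55
  op10 P1: load  L2 → I/S/S/S on L2; bus BusRd; mem=55
  op11 P2: store L1 := 89 → I/I/M/I on L1; bus BusRdX; mem=10
  op12 P3: store L3 := 24 → I/I/I/M on L3; bus BusRdX Flush; mem=5
  op13 P1: load  L0 → I/S/S/I on L0; bus (none); mem=20
  op14 P2: load  L0 → I/S/S/I on L0; bus (none); mem=20
  op15 P0: store L1 := 40 → M/I/I/I on L1; bus BusRdX Flush; mem=89
  op16 P0: load  L2 → S/S/S/S on L2; bus BusRd; mem=55
  op17 P2: store L0 := 95 → I/I/M/I on L0; bus BusRdX; mem=20
  op18 P2: store L1 := 70 → I/I/M/I on L1; bus BusRdX Flush; mem=40
  op19 P2: store L0 := 79 → I/I/M/I on L0; bus (none); mem=20
  op20 P3: load  L3 → I/I/I/M on L3; bus (none); mem=5
  op21 P2: load  L3 → I/I/S/S on L3; bus BusRd Flush; mem=24
  op22 P2: store L2 := 2 → I/I/M/I on L2; bus BusRdX; mem=55
  op23 P2: load  L0 → I/I/M/I on L0; bus (none); mem=20

bus = BusRdX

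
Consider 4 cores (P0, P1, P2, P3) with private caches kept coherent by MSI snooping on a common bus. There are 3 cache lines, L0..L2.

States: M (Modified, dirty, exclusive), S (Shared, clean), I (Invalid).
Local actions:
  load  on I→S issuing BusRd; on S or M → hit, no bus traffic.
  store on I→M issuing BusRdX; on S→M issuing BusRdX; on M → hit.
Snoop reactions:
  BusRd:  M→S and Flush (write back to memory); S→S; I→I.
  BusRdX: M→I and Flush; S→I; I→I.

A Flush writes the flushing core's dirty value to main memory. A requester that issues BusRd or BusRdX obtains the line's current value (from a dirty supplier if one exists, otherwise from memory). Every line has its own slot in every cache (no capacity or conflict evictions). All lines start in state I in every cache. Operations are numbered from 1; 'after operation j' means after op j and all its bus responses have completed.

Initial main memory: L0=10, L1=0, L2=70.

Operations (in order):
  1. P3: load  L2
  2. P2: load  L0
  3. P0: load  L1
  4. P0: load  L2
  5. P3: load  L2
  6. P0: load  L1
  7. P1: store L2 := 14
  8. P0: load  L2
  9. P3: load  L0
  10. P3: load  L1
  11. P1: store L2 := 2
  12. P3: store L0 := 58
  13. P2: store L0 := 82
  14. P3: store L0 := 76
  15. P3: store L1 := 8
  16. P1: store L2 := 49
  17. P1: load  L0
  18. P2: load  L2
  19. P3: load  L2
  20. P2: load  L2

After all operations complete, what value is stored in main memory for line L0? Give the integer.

  op1 P3: load  L2 → I/I/I/S on L2; bus BusRd; mem=70
  op2 P2: load  L0 → I/I/S/I on L0; bus BusRd; mem=10
  op3 P0: load  L1 → S/I/I/I on L1; bus BusRd; mem=0
  op4 P0: load  L2 → S/I/I/S on L2; bus BusRd; mem=70
  op5 P3: load  L2 → S/I/I/S on L2; bus (none); mem=70
  op6 P0: load  L1 → S/I/I/I on L1; bus (none); mem=0
  op7 P1: store L2 := 14 → I/M/I/I on L2; bus BusRdX; mem=70
  op8 P0: load  L2 → S/S/I/I on L2; bus BusRd Flush; mem=14
  op9 P3: load  L0 → I/I/S/S on L0; bus BusRd; mem=10
  op10 P3: load  L1 → S/I/I/S on L1; bus BusRd; mem=0
  op11 P1: store L2 := 2 → I/M/I/I on L2; bus BusRdX; mem=14
  op12 P3: store L0 := 58 → I/I/I/M on L0; bus BusRdX; mem=10
  op13 P2: store L0 := 82 → I/I/M/I on L0; bus BusRdX Flush; mem=58
  op14 P3: store L0 := 76 → I/I/I/M on L0; bus BusRdX Flush; mem=82
  op15 P3: store L1 := 8 → I/I/I/M on L1; bus BusRdX; mem=0
  op16 P1: store L2 := 49 → I/M/I/I on L2; bus (none); mem=14
  op17 P1: load  L0 → I/S/I/S on L0; bus BusRd Flush; mem=76
  op18 P2: load  L2 → I/S/S/I on L2; bus BusRd Flush; mem=49
  op19 P3: load  L2 → I/S/S/S on L2; bus BusRd; mem=49
  op20 P2: load  L2 → I/S/S/S on L2; bus (none); mem=49

memory[L0] = 76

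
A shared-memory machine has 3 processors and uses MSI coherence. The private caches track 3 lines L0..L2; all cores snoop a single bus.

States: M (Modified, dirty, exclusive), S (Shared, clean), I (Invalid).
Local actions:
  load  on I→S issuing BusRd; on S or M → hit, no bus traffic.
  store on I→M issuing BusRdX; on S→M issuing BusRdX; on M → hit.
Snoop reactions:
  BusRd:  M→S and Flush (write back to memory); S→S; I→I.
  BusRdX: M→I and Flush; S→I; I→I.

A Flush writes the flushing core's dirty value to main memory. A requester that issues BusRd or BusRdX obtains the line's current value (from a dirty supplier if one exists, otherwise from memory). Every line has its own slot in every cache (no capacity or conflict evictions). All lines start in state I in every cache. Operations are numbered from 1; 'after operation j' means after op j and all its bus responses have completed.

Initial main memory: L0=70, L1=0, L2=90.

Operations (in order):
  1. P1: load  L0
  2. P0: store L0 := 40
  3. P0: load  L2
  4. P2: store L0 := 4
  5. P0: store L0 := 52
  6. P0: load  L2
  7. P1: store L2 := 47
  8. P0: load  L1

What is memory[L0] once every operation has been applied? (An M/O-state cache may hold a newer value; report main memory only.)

memory[L0] = 4

1. P1: load  L0  bus=[BusRd]  L0: P0=I P1=S P2=I  mem[L0]=70
2. P0: store L0 := 40  bus=[BusRdX]  L0: P0=M P1=I P2=I  mem[L0]=70
3. P0: load  L2  bus=[BusRd]  L2: P0=S P1=I P2=I  mem[L2]=90
4. P2: store L0 := 4  bus=[BusRdX,Flush]  L0: P0=I P1=I P2=M  mem[L0]=40
5. P0: store L0 := 52  bus=[BusRdX,Flush]  L0: P0=M P1=I P2=I  mem[L0]=4
6. P0: load  L2  bus=[-]  L2: P0=S P1=I P2=I  mem[L2]=90
7. P1: store L2 := 47  bus=[BusRdX]  L2: P0=I P1=M P2=I  mem[L2]=90
8. P0: load  L1  bus=[BusRd]  L1: P0=S P1=I P2=I  mem[L1]=0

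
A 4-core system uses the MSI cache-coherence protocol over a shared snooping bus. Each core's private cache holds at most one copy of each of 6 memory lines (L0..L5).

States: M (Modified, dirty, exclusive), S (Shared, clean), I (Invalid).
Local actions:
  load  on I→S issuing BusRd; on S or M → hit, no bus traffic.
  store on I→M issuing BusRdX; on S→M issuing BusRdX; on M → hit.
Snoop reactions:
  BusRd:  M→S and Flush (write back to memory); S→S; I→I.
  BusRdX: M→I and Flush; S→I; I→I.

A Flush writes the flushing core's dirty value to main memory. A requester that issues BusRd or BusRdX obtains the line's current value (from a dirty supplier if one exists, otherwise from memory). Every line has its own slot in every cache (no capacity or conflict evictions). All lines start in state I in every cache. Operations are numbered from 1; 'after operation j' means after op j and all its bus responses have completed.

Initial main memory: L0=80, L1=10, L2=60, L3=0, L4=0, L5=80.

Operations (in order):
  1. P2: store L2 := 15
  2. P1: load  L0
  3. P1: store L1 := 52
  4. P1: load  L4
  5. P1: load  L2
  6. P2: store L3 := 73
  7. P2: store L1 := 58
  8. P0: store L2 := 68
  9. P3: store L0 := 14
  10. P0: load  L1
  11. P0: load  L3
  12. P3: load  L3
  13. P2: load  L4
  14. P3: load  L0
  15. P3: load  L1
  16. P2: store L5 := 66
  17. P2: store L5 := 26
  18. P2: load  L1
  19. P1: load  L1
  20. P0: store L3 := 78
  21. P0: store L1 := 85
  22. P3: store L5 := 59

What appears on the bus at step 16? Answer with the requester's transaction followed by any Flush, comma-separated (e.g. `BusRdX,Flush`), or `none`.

bus = BusRdX

[1] P2: store L2 := 15 | P0:I, P1:I, P2:M(15), P3:I | bus: BusRdX
[2] P1: load  L0 | P0:I, P1:S(80), P2:I, P3:I | bus: BusRd
[3] P1: store L1 := 52 | P0:I, P1:M(52), P2:I, P3:I | bus: BusRdX
[4] P1: load  L4 | P0:I, P1:S(0), P2:I, P3:I | bus: BusRd
[5] P1: load  L2 | P0:I, P1:S(15), P2:S(15), P3:I | bus: BusRd,Flush
[6] P2: store L3 := 73 | P0:I, P1:I, P2:M(73), P3:I | bus: BusRdX
[7] P2: store L1 := 58 | P0:I, P1:I, P2:M(58), P3:I | bus: BusRdX,Flush
[8] P0: store L2 := 68 | P0:M(68), P1:I, P2:I, P3:I | bus: BusRdX
[9] P3: store L0 := 14 | P0:I, P1:I, P2:I, P3:M(14) | bus: BusRdX
[10] P0: load  L1 | P0:S(58), P1:I, P2:S(58), P3:I | bus: BusRd,Flush
[11] P0: load  L3 | P0:S(73), P1:I, P2:S(73), P3:I | bus: BusRd,Flush
[12] P3: load  L3 | P0:S(73), P1:I, P2:S(73), P3:S(73) | bus: BusRd
[13] P2: load  L4 | P0:I, P1:S(0), P2:S(0), P3:I | bus: BusRd
[14] P3: load  L0 | P0:I, P1:I, P2:I, P3:M(14) | bus: none
[15] P3: load  L1 | P0:S(58), P1:I, P2:S(58), P3:S(58) | bus: BusRd
[16] P2: store L5 := 66 | P0:I, P1:I, P2:M(66), P3:I | bus: BusRdX
[17] P2: store L5 := 26 | P0:I, P1:I, P2:M(26), P3:I | bus: none
[18] P2: load  L1 | P0:S(58), P1:I, P2:S(58), P3:S(58) | bus: none
[19] P1: load  L1 | P0:S(58), P1:S(58), P2:S(58), P3:S(58) | bus: BusRd
[20] P0: store L3 := 78 | P0:M(78), P1:I, P2:I, P3:I | bus: BusRdX
[21] P0: store L1 := 85 | P0:M(85), P1:I, P2:I, P3:I | bus: BusRdX
[22] P3: store L5 := 59 | P0:I, P1:I, P2:I, P3:M(59) | bus: BusRdX,Flush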